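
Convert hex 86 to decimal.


86 hex = 134 decimal

134


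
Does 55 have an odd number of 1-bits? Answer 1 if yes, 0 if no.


0b110111 has 5 ones => parity 1

1


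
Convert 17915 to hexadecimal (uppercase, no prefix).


17915 = 45FB hex

45FB


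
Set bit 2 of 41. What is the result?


41 | (1 << 2) = 41 | 4 = 45

45


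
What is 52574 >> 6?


0b1100110101011110 >> 6 = 0b1100110101 = 821

821


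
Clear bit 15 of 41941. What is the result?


41941 & ~(1 << 15) = 9173

9173


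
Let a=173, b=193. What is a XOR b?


173 ^ 193 = 108

108


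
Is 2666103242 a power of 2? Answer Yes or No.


0b10011110111010011000000111001010. Multiple bits set => No

No


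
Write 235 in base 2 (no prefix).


235 = 11101011 in binary

11101011


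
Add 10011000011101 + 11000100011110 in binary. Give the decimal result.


10011000011101 + 11000100011110 = 101011100111011 = 22331

22331


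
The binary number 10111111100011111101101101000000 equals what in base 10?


10111111100011111101101101000000 in decimal = 3213876032

3213876032


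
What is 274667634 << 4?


0b10000010111110001100001110010 << 4 = 0b100000101111100011000011100100000 = 4394682144

4394682144


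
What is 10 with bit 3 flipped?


10 ^ (1 << 3) = 10 ^ 8 = 2

2


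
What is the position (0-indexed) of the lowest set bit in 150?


0b10010110. Lowest set bit at position 1

1


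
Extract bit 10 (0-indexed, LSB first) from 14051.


0b11011011100011, position 10 = 1

1


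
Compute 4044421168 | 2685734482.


0b11110001000100001111100000110000 | 0b10100000000101010000111001010010 = 0b11110001000101011111111001110010 = 4044750450

4044750450


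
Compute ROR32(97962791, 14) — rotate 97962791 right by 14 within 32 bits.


Rotate 0b101110101101100101100100111 right by 14 (32-bit) = 0b101100100111000001011101011011 = 748427099

748427099


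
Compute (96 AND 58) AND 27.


Step 1: 96 & 58 = 32
Step 2: 32 & 27 = 0

0


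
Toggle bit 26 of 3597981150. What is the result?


3597981150 ^ (1 << 26) = 3597981150 ^ 67108864 = 3530872286

3530872286


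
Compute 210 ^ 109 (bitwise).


0b11010010 ^ 0b1101101 = 0b10111111 = 191

191


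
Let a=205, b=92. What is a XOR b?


205 ^ 92 = 145

145


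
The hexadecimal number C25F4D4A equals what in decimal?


C25F4D4A hex = 3261025610 decimal

3261025610


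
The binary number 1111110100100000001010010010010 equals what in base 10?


1111110100100000001010010010010 in decimal = 2123371666

2123371666


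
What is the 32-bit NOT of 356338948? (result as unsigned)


~0b10101001111010100110100000100 = 0b11101010110000101011001011111011 = 3938628347 (32-bit unsigned)

3938628347


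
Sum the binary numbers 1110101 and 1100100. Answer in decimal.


1110101 + 1100100 = 11011001 = 217

217


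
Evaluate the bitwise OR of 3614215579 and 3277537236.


0b11010111011011001000110110011011 | 0b11000011010110110011111111010100 = 0b11010111011111111011111111011111 = 3615473631

3615473631


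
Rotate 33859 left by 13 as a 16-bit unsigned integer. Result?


Rotate 0b1000010001000011 left by 13 (16-bit) = 0b111000010001000 = 28808

28808


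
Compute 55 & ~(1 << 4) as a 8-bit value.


55 & ~(1 << 4) = 39

39


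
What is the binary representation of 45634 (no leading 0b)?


45634 = 1011001001000010 in binary

1011001001000010


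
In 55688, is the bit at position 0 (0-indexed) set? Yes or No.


0b1101100110001000, bit 0 = 0. No

No


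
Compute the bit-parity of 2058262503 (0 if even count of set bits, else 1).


0b1111010101011101001011111100111 has 21 ones => parity 1

1


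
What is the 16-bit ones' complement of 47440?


47440 ^ 65535 = 18095

18095


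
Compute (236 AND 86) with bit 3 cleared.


Step 1: 236 & 86 = 68
Step 2: 68 & ~(1 << 3) = 68

68


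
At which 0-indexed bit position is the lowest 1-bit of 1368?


0b10101011000. Lowest set bit at position 3

3


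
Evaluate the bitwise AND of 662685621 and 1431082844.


0b100111011111111100011110110101 & 0b1010101010011001001011101011100 = 0b101010011001000011100010100 = 88901396

88901396


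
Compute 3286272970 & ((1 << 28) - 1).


3286272970 & 268435455 = 65047498

65047498


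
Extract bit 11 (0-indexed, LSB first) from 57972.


0b1110001001110100, position 11 = 0

0


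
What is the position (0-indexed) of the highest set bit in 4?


0b100. Highest set bit at position 2

2


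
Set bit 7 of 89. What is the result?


89 | (1 << 7) = 89 | 128 = 217

217


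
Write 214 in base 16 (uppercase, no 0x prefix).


214 = D6 hex

D6


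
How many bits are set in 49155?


0b1100000000000011 has 4 set bits

4


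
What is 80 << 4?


0b1010000 << 4 = 0b10100000000 = 1280

1280


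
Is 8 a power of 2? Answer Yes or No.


0b1000. Only one bit set => Yes

Yes


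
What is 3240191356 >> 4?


0b11000001001000010110010101111100 >> 4 = 0b1100000100100001011001010111 = 202511959

202511959


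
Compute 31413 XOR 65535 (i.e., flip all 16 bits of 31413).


31413 ^ 65535 = 34122

34122


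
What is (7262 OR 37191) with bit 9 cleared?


Step 1: 7262 | 37191 = 40287
Step 2: 40287 & ~(1 << 9) = 40287

40287


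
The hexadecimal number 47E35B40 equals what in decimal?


47E35B40 hex = 1206082368 decimal

1206082368


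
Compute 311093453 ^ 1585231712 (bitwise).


0b10010100010101110100011001101 ^ 0b1011110011111001011011101100000 = 0b1001100111101100101111110101101 = 1291214765

1291214765


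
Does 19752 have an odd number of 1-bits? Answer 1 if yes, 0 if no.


0b100110100101000 has 6 ones => parity 0

0


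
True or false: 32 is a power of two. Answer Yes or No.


0b100000. Only one bit set => Yes

Yes


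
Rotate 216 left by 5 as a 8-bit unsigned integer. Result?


Rotate 0b11011000 left by 5 (8-bit) = 0b11011 = 27

27


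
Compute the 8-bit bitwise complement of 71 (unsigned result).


~0b1000111 = 0b10111000 = 184 (8-bit unsigned)

184


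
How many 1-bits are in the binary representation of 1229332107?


0b1001001010001100001111010001011 has 14 set bits

14


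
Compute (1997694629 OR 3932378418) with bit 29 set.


Step 1: 1997694629 | 3932378418 = 4285757367
Step 2: 4285757367 | (1 << 29) = 4285757367 | 536870912 = 4285757367

4285757367


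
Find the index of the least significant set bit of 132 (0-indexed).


0b10000100. Lowest set bit at position 2

2


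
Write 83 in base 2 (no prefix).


83 = 1010011 in binary

1010011


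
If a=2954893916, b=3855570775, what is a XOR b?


2954893916 ^ 3855570775 = 1441746187

1441746187


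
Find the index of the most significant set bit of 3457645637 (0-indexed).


0b11001110000101110111110001000101. Highest set bit at position 31

31


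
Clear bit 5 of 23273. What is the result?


23273 & ~(1 << 5) = 23241

23241


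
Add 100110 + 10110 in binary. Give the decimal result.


100110 + 10110 = 111100 = 60

60


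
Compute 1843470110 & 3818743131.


0b1101101111000010001111100011110 & 0b11100011100111010110010101011011 = 0b1100001100000010000010100011010 = 1635845402

1635845402


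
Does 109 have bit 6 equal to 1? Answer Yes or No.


0b1101101, bit 6 = 1. Yes

Yes


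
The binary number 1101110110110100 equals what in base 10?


1101110110110100 in decimal = 56756

56756


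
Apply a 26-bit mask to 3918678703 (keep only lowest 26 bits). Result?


3918678703 & 67108863 = 26364591

26364591


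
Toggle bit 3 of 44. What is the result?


44 ^ (1 << 3) = 44 ^ 8 = 36

36


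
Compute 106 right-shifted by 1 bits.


0b1101010 >> 1 = 0b110101 = 53

53


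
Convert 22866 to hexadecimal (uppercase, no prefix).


22866 = 5952 hex

5952


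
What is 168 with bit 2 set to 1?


168 | (1 << 2) = 168 | 4 = 172

172


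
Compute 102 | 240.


0b1100110 | 0b11110000 = 0b11110110 = 246

246


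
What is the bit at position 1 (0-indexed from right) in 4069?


0b111111100101, position 1 = 0

0


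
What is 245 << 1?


0b11110101 << 1 = 0b111101010 = 490

490


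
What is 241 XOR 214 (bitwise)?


0b11110001 ^ 0b11010110 = 0b100111 = 39

39


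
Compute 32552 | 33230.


0b111111100101000 | 0b1000000111001110 = 0b1111111111101110 = 65518

65518


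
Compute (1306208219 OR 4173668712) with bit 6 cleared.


Step 1: 1306208219 | 4173668712 = 4259260411
Step 2: 4259260411 & ~(1 << 6) = 4259260347

4259260347


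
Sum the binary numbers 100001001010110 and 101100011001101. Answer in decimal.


100001001010110 + 101100011001101 = 1001101100100011 = 39715

39715


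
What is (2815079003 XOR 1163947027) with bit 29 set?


Step 1: 2815079003 ^ 1163947027 = 3802848840
Step 2: 3802848840 | (1 << 29) = 3802848840 | 536870912 = 3802848840

3802848840


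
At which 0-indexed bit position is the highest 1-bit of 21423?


0b101001110101111. Highest set bit at position 14

14


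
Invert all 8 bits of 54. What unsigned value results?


54 ^ 255 = 201

201


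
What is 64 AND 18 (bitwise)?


0b1000000 & 0b10010 = 0b0 = 0

0


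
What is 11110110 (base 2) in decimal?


11110110 in decimal = 246

246


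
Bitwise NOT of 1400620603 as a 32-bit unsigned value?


~0b1010011011110111100011000111011 = 0b10101100100001000011100111000100 = 2894346692 (32-bit unsigned)

2894346692


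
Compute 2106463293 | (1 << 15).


2106463293 | (1 << 15) = 2106463293 | 32768 = 2106496061

2106496061


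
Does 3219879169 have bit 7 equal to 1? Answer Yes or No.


0b10111111111010110111010100000001, bit 7 = 0. No

No


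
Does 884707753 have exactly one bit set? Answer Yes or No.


0b110100101110111001000110101001. Multiple bits set => No

No


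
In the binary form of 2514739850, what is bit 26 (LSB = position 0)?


0b10010101111000111110001010001010, position 26 = 1

1


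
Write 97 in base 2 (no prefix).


97 = 1100001 in binary

1100001


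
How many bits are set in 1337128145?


0b1001111101100101111010011010001 has 18 set bits

18


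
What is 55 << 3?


0b110111 << 3 = 0b110111000 = 440

440


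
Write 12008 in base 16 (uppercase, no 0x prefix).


12008 = 2EE8 hex

2EE8


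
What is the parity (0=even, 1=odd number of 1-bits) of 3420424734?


0b11001011110111111000101000011110 has 19 ones => parity 1

1


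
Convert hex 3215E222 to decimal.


3215E222 hex = 840294946 decimal

840294946


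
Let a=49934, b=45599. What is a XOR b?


49934 ^ 45599 = 28945

28945


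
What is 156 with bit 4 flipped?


156 ^ (1 << 4) = 156 ^ 16 = 140

140


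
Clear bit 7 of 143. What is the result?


143 & ~(1 << 7) = 15

15


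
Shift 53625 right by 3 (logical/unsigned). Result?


0b1101000101111001 >> 3 = 0b1101000101111 = 6703

6703


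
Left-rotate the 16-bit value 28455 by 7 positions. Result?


Rotate 0b110111100100111 left by 7 (16-bit) = 0b1001001110110111 = 37815

37815


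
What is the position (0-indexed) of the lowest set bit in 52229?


0b1100110000000101. Lowest set bit at position 0

0


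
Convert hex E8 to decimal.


E8 hex = 232 decimal

232


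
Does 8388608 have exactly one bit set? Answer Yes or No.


0b100000000000000000000000. Only one bit set => Yes

Yes


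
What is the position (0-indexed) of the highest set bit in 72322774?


0b100010011111000111011010110. Highest set bit at position 26

26


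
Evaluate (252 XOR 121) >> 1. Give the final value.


Step 1: 252 ^ 121 = 133
Step 2: 133 >> 1 = 66

66


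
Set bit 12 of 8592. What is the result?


8592 | (1 << 12) = 8592 | 4096 = 12688

12688


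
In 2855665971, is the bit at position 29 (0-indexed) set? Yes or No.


0b10101010001101100000000100110011, bit 29 = 1. Yes

Yes


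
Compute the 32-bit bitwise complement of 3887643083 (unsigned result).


~0b11100111101110001011100111001011 = 0b11000010001110100011000110100 = 407324212 (32-bit unsigned)

407324212


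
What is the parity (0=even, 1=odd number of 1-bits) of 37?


0b100101 has 3 ones => parity 1

1


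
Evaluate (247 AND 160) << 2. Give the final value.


Step 1: 247 & 160 = 160
Step 2: 160 << 2 = 640

640


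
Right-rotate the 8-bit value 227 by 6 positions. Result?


Rotate 0b11100011 right by 6 (8-bit) = 0b10001111 = 143

143


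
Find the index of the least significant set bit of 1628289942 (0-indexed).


0b1100001000011011011101110010110. Lowest set bit at position 1

1


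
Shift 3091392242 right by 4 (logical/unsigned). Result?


0b10111000010000101110011011110010 >> 4 = 0b1011100001000010111001101111 = 193212015

193212015


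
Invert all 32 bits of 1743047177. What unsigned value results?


1743047177 ^ 4294967295 = 2551920118

2551920118


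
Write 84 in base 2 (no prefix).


84 = 1010100 in binary

1010100


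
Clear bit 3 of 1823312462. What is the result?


1823312462 & ~(1 << 3) = 1823312454

1823312454


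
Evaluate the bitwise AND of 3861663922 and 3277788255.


0b11100110001011000101000010110010 & 0b11000011010111110001010001011111 = 0b11000010000011000001000000010010 = 3255570450

3255570450


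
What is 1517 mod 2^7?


1517 & 127 = 109

109


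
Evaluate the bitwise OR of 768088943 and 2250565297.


0b101101110010000001101101101111 | 0b10000110001001001110011010110001 = 0b10101111111011001111111111111111 = 2951544831

2951544831


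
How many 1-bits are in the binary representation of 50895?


0b1100011011001111 has 10 set bits

10


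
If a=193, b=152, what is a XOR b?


193 ^ 152 = 89

89


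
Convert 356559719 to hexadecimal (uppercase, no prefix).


356559719 = 1540AB67 hex

1540AB67


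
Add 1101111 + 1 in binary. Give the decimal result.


1101111 + 1 = 1110000 = 112

112


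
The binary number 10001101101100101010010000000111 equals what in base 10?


10001101101100101010010000000111 in decimal = 2377294855

2377294855


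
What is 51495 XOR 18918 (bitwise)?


0b1100100100100111 ^ 0b100100111100110 = 0b1000000011000001 = 32961

32961


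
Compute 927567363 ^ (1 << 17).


927567363 ^ (1 << 17) = 927567363 ^ 131072 = 927698435

927698435


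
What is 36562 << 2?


0b1000111011010010 << 2 = 0b100011101101001000 = 146248

146248


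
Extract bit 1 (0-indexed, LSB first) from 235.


0b11101011, position 1 = 1

1


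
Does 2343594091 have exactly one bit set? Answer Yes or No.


0b10001011101100000110100001101011. Multiple bits set => No

No


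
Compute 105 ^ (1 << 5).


105 ^ (1 << 5) = 105 ^ 32 = 73

73


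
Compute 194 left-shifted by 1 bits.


0b11000010 << 1 = 0b110000100 = 388

388


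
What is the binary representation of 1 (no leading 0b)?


1 = 1 in binary

1


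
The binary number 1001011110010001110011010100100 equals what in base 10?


1001011110010001110011010100100 in decimal = 1271457444

1271457444


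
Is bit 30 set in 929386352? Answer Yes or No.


0b110111011001010100111101110000, bit 30 = 0. No

No


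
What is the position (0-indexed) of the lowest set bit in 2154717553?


0b10000000011011100110000101110001. Lowest set bit at position 0

0


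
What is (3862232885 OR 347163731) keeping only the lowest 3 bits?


Step 1: 3862232885 | 347163731 = 4139122551
Step 2: 4139122551 & 7 = 7

7


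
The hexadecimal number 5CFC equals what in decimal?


5CFC hex = 23804 decimal

23804


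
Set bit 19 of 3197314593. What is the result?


3197314593 | (1 << 19) = 3197314593 | 524288 = 3197838881

3197838881


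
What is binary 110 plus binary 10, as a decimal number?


110 + 10 = 1000 = 8

8


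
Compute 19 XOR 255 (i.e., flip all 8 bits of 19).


19 ^ 255 = 236

236


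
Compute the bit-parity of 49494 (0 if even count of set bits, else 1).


0b1100000101010110 has 7 ones => parity 1

1


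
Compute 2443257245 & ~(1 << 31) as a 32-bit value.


2443257245 & ~(1 << 31) = 295773597

295773597


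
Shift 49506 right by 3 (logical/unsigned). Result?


0b1100000101100010 >> 3 = 0b1100000101100 = 6188

6188


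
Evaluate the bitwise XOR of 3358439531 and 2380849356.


0b11001000001011011011100001101011 ^ 0b10001101111010001110000011001100 = 0b1000101110001010101100010100111 = 1170561191

1170561191


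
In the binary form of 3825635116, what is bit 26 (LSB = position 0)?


0b11100100000001101000111100101100, position 26 = 1

1


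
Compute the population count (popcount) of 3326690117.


0b11000110010010010100001101000101 has 13 set bits

13


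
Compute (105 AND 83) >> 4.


Step 1: 105 & 83 = 65
Step 2: 65 >> 4 = 4

4


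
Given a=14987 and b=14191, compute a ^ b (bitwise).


14987 ^ 14191 = 3556

3556


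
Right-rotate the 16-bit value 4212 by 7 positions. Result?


Rotate 0b1000001110100 right by 7 (16-bit) = 0b1110100000100000 = 59424

59424


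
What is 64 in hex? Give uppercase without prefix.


64 = 40 hex

40


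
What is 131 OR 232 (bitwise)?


0b10000011 | 0b11101000 = 0b11101011 = 235

235


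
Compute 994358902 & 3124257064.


0b111011010001001011011001110110 & 0b10111010001110000110000100101000 = 0b111010000000000010000000100000 = 973086752

973086752


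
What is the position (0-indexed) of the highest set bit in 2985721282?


0b10110001111101100111110111000010. Highest set bit at position 31

31


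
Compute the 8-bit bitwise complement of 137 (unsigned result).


~0b10001001 = 0b1110110 = 118 (8-bit unsigned)

118


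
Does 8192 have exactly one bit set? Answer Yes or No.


0b10000000000000. Only one bit set => Yes

Yes


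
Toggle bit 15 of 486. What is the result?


486 ^ (1 << 15) = 486 ^ 32768 = 33254

33254


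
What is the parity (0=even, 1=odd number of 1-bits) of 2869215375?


0b10101011000001001100000010001111 has 13 ones => parity 1

1


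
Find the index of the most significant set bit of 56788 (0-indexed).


0b1101110111010100. Highest set bit at position 15

15


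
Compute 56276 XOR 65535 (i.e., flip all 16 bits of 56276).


56276 ^ 65535 = 9259

9259


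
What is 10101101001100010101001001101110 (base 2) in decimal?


10101101001100010101001001101110 in decimal = 2905690734

2905690734


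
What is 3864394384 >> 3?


0b11100110010101011111101010010000 >> 3 = 0b11100110010101011111101010010 = 483049298

483049298


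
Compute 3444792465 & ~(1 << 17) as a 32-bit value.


3444792465 & ~(1 << 17) = 3444661393

3444661393


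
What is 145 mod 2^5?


145 & 31 = 17

17


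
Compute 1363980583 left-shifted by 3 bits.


0b1010001010011001011000100100111 << 3 = 0b1010001010011001011000100100111000 = 10911844664

10911844664


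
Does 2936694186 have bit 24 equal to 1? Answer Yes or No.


0b10101111000010100110010110101010, bit 24 = 1. Yes

Yes


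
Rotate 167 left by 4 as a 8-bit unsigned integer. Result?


Rotate 0b10100111 left by 4 (8-bit) = 0b1111010 = 122

122


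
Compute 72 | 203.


0b1001000 | 0b11001011 = 0b11001011 = 203

203


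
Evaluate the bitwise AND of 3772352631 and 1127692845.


0b11100000110110011000100001110111 & 0b1000011001101110011101000101101 = 0b1000000000100010000100000100101 = 1074858021

1074858021


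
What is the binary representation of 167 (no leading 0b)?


167 = 10100111 in binary

10100111


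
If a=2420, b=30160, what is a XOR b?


2420 ^ 30160 = 31908

31908


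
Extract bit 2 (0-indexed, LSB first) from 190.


0b10111110, position 2 = 1

1


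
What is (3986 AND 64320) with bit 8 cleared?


Step 1: 3986 & 64320 = 2816
Step 2: 2816 & ~(1 << 8) = 2560

2560


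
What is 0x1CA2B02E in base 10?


1CA2B02E hex = 480423982 decimal

480423982


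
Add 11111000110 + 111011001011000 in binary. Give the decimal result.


11111000110 + 111011001011000 = 111111000011110 = 32286

32286


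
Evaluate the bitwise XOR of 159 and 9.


0b10011111 ^ 0b1001 = 0b10010110 = 150

150


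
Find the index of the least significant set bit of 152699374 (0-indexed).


0b1001000110100000000111101110. Lowest set bit at position 1

1


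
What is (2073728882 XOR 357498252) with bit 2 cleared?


Step 1: 2073728882 ^ 357498252 = 1859414782
Step 2: 1859414782 & ~(1 << 2) = 1859414778

1859414778


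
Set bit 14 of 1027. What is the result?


1027 | (1 << 14) = 1027 | 16384 = 17411

17411


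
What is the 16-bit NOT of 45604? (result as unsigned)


~0b1011001000100100 = 0b100110111011011 = 19931 (16-bit unsigned)

19931


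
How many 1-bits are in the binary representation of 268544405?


0b10000000000011010100110010101 has 10 set bits

10


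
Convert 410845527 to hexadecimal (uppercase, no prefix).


410845527 = 187D0157 hex

187D0157


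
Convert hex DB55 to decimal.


DB55 hex = 56149 decimal

56149


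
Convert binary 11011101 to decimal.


11011101 in decimal = 221

221


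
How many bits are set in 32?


0b100000 has 1 set bits

1


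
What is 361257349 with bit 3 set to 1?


361257349 | (1 << 3) = 361257349 | 8 = 361257357

361257357


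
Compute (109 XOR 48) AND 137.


Step 1: 109 ^ 48 = 93
Step 2: 93 & 137 = 9

9


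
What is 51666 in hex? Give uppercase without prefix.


51666 = C9D2 hex

C9D2


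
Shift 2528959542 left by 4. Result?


0b10010110101111001101110000110110 << 4 = 0b100101101011110011011100001101100000 = 40463352672

40463352672


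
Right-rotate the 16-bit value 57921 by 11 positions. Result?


Rotate 0b1110001001000001 right by 11 (16-bit) = 0b100100000111100 = 18492

18492


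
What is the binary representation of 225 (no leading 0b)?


225 = 11100001 in binary

11100001


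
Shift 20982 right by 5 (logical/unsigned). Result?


0b101000111110110 >> 5 = 0b1010001111 = 655

655


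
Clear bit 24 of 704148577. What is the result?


704148577 & ~(1 << 24) = 687371361

687371361


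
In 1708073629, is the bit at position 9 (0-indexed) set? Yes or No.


0b1100101110011110010001010011101, bit 9 = 1. Yes

Yes


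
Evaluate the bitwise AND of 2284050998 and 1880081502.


0b10001000001000111101101000110110 & 0b1110000000011111100010001011110 = 0b111100000000010110 = 245782

245782


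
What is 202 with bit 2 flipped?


202 ^ (1 << 2) = 202 ^ 4 = 206

206


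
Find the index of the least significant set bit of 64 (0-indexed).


0b1000000. Lowest set bit at position 6

6


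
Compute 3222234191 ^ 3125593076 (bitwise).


0b11000000000011110110010001001111 ^ 0b10111010010011001100001111110100 = 0b1111010010000111010011110111011 = 2051254203

2051254203


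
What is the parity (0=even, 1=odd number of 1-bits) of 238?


0b11101110 has 6 ones => parity 0

0


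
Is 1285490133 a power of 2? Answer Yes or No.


0b1001100100111110000010111010101. Multiple bits set => No

No


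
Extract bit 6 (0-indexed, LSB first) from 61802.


0b1111000101101010, position 6 = 1

1


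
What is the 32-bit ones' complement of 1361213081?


1361213081 ^ 4294967295 = 2933754214

2933754214


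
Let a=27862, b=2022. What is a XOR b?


27862 ^ 2022 = 27440

27440


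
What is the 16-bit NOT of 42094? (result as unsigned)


~0b1010010001101110 = 0b101101110010001 = 23441 (16-bit unsigned)

23441


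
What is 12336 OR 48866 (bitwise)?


0b11000000110000 | 0b1011111011100010 = 0b1011111011110010 = 48882

48882


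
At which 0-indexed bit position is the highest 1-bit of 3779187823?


0b11100001010000011101010001101111. Highest set bit at position 31

31


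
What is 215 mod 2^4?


215 & 15 = 7

7


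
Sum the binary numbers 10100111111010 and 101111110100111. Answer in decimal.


10100111111010 + 101111110100111 = 1000100110100001 = 35233

35233


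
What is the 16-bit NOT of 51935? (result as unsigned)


~0b1100101011011111 = 0b11010100100000 = 13600 (16-bit unsigned)

13600


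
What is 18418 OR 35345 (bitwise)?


0b100011111110010 | 0b1000101000010001 = 0b1100111111110011 = 53235

53235


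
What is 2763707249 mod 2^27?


2763707249 & 134217727 = 79352689

79352689


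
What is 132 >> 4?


0b10000100 >> 4 = 0b1000 = 8

8


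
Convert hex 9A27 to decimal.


9A27 hex = 39463 decimal

39463


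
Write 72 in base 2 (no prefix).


72 = 1001000 in binary

1001000


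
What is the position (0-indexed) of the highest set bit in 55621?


0b1101100101000101. Highest set bit at position 15

15


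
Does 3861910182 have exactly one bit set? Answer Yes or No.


0b11100110001100000001001010100110. Multiple bits set => No

No


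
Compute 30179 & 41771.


0b111010111100011 & 0b1010001100101011 = 0b10000100100011 = 8483

8483


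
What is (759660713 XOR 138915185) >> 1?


Step 1: 759660713 ^ 138915185 = 620768728
Step 2: 620768728 >> 1 = 310384364

310384364


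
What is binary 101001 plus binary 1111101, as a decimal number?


101001 + 1111101 = 10100110 = 166

166


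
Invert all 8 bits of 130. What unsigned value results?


130 ^ 255 = 125

125


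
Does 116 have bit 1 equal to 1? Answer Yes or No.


0b1110100, bit 1 = 0. No

No


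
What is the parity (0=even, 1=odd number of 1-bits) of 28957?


0b111000100011101 has 8 ones => parity 0

0


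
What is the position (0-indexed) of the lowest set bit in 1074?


0b10000110010. Lowest set bit at position 1

1


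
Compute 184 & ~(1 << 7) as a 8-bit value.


184 & ~(1 << 7) = 56

56


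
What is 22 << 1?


0b10110 << 1 = 0b101100 = 44

44


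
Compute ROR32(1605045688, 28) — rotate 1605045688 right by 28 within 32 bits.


Rotate 0b1011111101010110000110110111000 right by 28 (32-bit) = 0b11111010101100001101101110000101 = 4205894533

4205894533


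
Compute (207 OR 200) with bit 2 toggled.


Step 1: 207 | 200 = 207
Step 2: 207 ^ (1 << 2) = 207 ^ 4 = 203

203


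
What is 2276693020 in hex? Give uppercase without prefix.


2276693020 = 87B3941C hex

87B3941C


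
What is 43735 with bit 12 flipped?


43735 ^ (1 << 12) = 43735 ^ 4096 = 47831

47831


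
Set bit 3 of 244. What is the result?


244 | (1 << 3) = 244 | 8 = 252

252


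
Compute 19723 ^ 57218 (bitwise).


0b100110100001011 ^ 0b1101111110000010 = 0b1001001010001001 = 37513

37513


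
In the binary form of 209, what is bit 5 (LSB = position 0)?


0b11010001, position 5 = 0

0


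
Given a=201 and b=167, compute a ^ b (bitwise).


201 ^ 167 = 110

110


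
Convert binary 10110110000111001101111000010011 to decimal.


10110110000111001101111000010011 in decimal = 3055345171

3055345171


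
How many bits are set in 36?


0b100100 has 2 set bits

2


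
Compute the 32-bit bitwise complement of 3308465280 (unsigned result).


~0b11000101001100110010110010000000 = 0b111010110011001101001101111111 = 986502015 (32-bit unsigned)

986502015


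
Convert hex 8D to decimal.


8D hex = 141 decimal

141


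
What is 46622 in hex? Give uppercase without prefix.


46622 = B61E hex

B61E


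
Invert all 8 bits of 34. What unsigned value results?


34 ^ 255 = 221

221


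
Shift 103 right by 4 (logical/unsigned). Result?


0b1100111 >> 4 = 0b110 = 6

6


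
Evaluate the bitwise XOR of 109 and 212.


0b1101101 ^ 0b11010100 = 0b10111001 = 185

185


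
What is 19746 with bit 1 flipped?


19746 ^ (1 << 1) = 19746 ^ 2 = 19744

19744


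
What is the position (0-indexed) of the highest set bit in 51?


0b110011. Highest set bit at position 5

5


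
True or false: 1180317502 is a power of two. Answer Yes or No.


0b1000110010110100011011100111110. Multiple bits set => No

No


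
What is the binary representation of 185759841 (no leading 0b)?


185759841 = 1011000100100111100001100001 in binary

1011000100100111100001100001


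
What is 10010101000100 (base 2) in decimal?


10010101000100 in decimal = 9540

9540


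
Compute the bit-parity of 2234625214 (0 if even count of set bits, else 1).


0b10000101001100011010110010111110 has 16 ones => parity 0

0


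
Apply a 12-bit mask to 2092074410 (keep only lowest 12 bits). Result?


2092074410 & 4095 = 1450

1450


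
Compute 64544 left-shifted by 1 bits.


0b1111110000100000 << 1 = 0b11111100001000000 = 129088

129088


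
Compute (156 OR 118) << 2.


Step 1: 156 | 118 = 254
Step 2: 254 << 2 = 1016

1016


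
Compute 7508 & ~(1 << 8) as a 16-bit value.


7508 & ~(1 << 8) = 7252

7252


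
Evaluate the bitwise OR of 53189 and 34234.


0b1100111111000101 | 0b1000010110111010 = 0b1100111111111111 = 53247

53247


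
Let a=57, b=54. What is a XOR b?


57 ^ 54 = 15

15


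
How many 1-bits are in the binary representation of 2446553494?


0b10010001110100110111000110010110 has 16 set bits

16


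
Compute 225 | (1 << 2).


225 | (1 << 2) = 225 | 4 = 229

229


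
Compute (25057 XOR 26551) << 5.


Step 1: 25057 ^ 26551 = 1622
Step 2: 1622 << 5 = 51904

51904


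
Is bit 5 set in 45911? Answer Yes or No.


0b1011001101010111, bit 5 = 0. No

No


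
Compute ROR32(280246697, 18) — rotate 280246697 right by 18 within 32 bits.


Rotate 0b10000101101000011100110101001 right by 18 (32-bit) = 0b1110011010100100010000101101 = 241845293

241845293


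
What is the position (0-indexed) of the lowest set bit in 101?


0b1100101. Lowest set bit at position 0

0


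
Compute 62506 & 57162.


0b1111010000101010 & 0b1101111101001010 = 0b1101010000001010 = 54282

54282


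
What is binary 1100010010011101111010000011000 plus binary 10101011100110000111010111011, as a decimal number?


1100010010011101111010000011000 + 10101011100110000111010111011 = 1110111110000100000001011010011 = 2009203411

2009203411


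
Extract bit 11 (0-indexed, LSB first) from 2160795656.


0b10000000110010110010000000001000, position 11 = 0

0


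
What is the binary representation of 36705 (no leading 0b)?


36705 = 1000111101100001 in binary

1000111101100001


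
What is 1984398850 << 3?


0b1110110010001111000011000000010 << 3 = 0b1110110010001111000011000000010000 = 15875190800

15875190800


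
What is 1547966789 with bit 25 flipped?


1547966789 ^ (1 << 25) = 1547966789 ^ 33554432 = 1581521221

1581521221


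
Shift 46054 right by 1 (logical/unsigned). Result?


0b1011001111100110 >> 1 = 0b101100111110011 = 23027

23027


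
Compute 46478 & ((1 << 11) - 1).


46478 & 2047 = 1422

1422


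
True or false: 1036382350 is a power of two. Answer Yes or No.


0b111101110001011111000010001110. Multiple bits set => No

No


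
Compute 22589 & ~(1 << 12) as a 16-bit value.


22589 & ~(1 << 12) = 18493

18493


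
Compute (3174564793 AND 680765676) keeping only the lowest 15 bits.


Step 1: 3174564793 & 680765676 = 672137384
Step 2: 672137384 & 32767 = 168

168


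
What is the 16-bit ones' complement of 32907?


32907 ^ 65535 = 32628

32628


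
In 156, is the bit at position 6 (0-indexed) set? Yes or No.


0b10011100, bit 6 = 0. No

No


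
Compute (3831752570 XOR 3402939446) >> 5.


Step 1: 3831752570 ^ 3402939446 = 783768396
Step 2: 783768396 >> 5 = 24492762

24492762


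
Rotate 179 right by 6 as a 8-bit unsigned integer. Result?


Rotate 0b10110011 right by 6 (8-bit) = 0b11001110 = 206

206


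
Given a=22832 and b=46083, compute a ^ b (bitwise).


22832 ^ 46083 = 60723

60723


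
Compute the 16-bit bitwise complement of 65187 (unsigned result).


~0b1111111010100011 = 0b101011100 = 348 (16-bit unsigned)

348


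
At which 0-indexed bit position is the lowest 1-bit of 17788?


0b100010101111100. Lowest set bit at position 2

2


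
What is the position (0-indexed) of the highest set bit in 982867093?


0b111010100101010101110010010101. Highest set bit at position 29

29


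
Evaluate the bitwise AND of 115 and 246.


0b1110011 & 0b11110110 = 0b1110010 = 114

114


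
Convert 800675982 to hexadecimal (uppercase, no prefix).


800675982 = 2FB9588E hex

2FB9588E


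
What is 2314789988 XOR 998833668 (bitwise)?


0b10001001111110001110010001100100 ^ 0b111011100010001111111000000100 = 0b10110010011100000001101001100000 = 2993691232

2993691232


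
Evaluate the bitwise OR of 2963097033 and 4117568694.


0b10110000100111010100010111001001 | 0b11110101011011010001110010110110 = 0b11110101111111010101110111111111 = 4127022591

4127022591


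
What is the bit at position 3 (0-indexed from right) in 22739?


0b101100011010011, position 3 = 0

0


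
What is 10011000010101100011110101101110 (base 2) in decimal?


10011000010101100011110101101110 in decimal = 2555788654

2555788654


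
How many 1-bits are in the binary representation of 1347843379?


0b1010000010101100111010100110011 has 15 set bits

15


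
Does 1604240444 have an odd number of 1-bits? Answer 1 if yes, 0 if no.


0b1011111100111101100010000111100 has 18 ones => parity 0

0


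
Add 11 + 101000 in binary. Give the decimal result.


11 + 101000 = 101011 = 43

43


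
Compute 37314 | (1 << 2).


37314 | (1 << 2) = 37314 | 4 = 37318

37318


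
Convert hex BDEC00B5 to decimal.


BDEC00B5 hex = 3186360501 decimal

3186360501


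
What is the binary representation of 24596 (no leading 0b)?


24596 = 110000000010100 in binary

110000000010100


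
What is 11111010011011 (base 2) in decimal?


11111010011011 in decimal = 16027

16027


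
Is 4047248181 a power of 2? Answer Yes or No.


0b11110001001111000001101100110101. Multiple bits set => No

No


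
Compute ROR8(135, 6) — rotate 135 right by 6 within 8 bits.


Rotate 0b10000111 right by 6 (8-bit) = 0b11110 = 30

30


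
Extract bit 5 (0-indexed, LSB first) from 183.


0b10110111, position 5 = 1

1


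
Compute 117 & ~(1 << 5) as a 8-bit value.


117 & ~(1 << 5) = 85

85


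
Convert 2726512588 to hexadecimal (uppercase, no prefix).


2726512588 = A28347CC hex

A28347CC


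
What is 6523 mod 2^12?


6523 & 4095 = 2427

2427


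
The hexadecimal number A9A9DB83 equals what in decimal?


A9A9DB83 hex = 2846481283 decimal

2846481283


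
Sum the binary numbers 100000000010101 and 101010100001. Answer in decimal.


100000000010101 + 101010100001 = 100101010110110 = 19126

19126


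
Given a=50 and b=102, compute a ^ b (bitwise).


50 ^ 102 = 84

84


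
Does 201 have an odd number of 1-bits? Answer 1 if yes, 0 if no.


0b11001001 has 4 ones => parity 0

0


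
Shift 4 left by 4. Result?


0b100 << 4 = 0b1000000 = 64

64


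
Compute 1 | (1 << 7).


1 | (1 << 7) = 1 | 128 = 129

129


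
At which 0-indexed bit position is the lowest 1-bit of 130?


0b10000010. Lowest set bit at position 1

1


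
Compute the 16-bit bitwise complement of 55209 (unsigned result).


~0b1101011110101001 = 0b10100001010110 = 10326 (16-bit unsigned)

10326


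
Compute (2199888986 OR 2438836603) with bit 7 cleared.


Step 1: 2199888986 | 2438836603 = 2472523131
Step 2: 2472523131 & ~(1 << 7) = 2472523131

2472523131


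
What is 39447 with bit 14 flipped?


39447 ^ (1 << 14) = 39447 ^ 16384 = 55831

55831


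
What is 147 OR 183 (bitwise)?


0b10010011 | 0b10110111 = 0b10110111 = 183

183


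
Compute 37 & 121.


0b100101 & 0b1111001 = 0b100001 = 33

33


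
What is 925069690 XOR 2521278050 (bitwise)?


0b110111001000110111000101111010 ^ 0b10010110010001111010011001100010 = 0b10100001011001001101011100011000 = 2707740440

2707740440


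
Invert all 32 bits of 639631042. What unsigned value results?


639631042 ^ 4294967295 = 3655336253

3655336253


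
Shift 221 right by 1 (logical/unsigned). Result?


0b11011101 >> 1 = 0b1101110 = 110

110


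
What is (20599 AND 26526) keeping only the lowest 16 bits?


Step 1: 20599 & 26526 = 16406
Step 2: 16406 & 65535 = 16406

16406


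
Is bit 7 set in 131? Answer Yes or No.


0b10000011, bit 7 = 1. Yes

Yes


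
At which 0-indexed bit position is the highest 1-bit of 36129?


0b1000110100100001. Highest set bit at position 15

15


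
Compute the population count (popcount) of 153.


0b10011001 has 4 set bits

4


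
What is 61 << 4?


0b111101 << 4 = 0b1111010000 = 976

976


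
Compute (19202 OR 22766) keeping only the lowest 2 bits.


Step 1: 19202 | 22766 = 23534
Step 2: 23534 & 3 = 2

2


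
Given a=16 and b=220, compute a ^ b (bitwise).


16 ^ 220 = 204

204


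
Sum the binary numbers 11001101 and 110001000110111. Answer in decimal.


11001101 + 110001000110111 = 110001100000100 = 25348

25348


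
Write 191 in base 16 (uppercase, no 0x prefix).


191 = BF hex

BF


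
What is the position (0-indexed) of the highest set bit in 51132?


0b1100011110111100. Highest set bit at position 15

15


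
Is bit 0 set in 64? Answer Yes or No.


0b1000000, bit 0 = 0. No

No


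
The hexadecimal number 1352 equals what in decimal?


1352 hex = 4946 decimal

4946


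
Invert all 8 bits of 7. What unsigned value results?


7 ^ 255 = 248

248


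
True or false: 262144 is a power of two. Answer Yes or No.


0b1000000000000000000. Only one bit set => Yes

Yes


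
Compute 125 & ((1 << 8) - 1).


125 & 255 = 125

125


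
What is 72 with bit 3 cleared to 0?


72 & ~(1 << 3) = 64

64


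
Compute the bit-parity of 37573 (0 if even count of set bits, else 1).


0b1001001011000101 has 7 ones => parity 1

1


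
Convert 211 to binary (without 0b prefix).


211 = 11010011 in binary

11010011


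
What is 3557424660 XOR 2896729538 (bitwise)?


0b11010100000010011111111000010100 ^ 0b10101100101010001001010111000010 = 0b1111000101000010110101111010110 = 2023844822

2023844822


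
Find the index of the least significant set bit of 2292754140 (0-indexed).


0b10001000101010001010011011011100. Lowest set bit at position 2

2


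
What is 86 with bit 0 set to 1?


86 | (1 << 0) = 86 | 1 = 87

87


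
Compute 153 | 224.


0b10011001 | 0b11100000 = 0b11111001 = 249

249


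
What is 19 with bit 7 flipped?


19 ^ (1 << 7) = 19 ^ 128 = 147

147


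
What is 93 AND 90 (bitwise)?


0b1011101 & 0b1011010 = 0b1011000 = 88

88


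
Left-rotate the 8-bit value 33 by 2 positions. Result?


Rotate 0b100001 left by 2 (8-bit) = 0b10000100 = 132

132


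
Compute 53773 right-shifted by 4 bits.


0b1101001000001101 >> 4 = 0b110100100000 = 3360

3360


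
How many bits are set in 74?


0b1001010 has 3 set bits

3


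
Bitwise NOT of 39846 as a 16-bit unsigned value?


~0b1001101110100110 = 0b110010001011001 = 25689 (16-bit unsigned)

25689
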